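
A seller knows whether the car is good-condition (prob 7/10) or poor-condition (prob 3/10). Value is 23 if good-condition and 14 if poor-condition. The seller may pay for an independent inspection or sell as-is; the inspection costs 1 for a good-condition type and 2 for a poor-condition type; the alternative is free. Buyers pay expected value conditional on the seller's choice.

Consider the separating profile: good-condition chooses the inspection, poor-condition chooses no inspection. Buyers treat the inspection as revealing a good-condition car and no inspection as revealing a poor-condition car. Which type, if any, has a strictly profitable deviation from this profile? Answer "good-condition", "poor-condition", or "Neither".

The inspection pays 23; no inspection pays 14.
good-condition: assigned the inspection, nets 23 − 1 = 22; deviating to no inspection nets 14.
poor-condition: assigned no inspection, nets 14; deviating to the inspection nets 23 − 2 = 21.
The poor-condition type gains 7 by deviating.

poor-condition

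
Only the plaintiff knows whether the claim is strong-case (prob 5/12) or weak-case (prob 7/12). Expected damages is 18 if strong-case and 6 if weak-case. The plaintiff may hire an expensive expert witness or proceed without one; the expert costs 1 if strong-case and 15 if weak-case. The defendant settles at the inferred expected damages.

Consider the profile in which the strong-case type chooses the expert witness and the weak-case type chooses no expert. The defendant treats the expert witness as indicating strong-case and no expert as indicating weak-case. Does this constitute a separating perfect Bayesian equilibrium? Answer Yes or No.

Under these beliefs, the expert witness earns settlement 18 and no expert earns settlement 6.
strong-case: the expert witness nets 18 − 1 = 17; no expert nets 6. strong-case prefers the expert witness.
weak-case: the expert witness nets 18 − 15 = 3; no expert nets 6. weak-case prefers no expert.
Neither type deviates, so the separating profile is an equilibrium.

Yes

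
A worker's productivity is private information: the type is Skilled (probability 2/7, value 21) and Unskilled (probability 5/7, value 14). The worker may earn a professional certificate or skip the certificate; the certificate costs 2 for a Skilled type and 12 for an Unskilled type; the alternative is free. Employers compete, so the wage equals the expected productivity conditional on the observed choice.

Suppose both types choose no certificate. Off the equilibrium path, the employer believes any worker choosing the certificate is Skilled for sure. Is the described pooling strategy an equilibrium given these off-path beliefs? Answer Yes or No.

No

On path, the employer holds the prior and pays 2/7·21 + 5/7·14 = 16. Off path (the certificate), believing Skilled, it pays 21.
Skilled: no certificate nets 16; the certificate nets 21 − 2 = 19. Skilled would deviate.
Unskilled: no certificate nets 16; the certificate nets 21 − 12 = 9. Unskilled stays.
A type deviates, so pooling fails.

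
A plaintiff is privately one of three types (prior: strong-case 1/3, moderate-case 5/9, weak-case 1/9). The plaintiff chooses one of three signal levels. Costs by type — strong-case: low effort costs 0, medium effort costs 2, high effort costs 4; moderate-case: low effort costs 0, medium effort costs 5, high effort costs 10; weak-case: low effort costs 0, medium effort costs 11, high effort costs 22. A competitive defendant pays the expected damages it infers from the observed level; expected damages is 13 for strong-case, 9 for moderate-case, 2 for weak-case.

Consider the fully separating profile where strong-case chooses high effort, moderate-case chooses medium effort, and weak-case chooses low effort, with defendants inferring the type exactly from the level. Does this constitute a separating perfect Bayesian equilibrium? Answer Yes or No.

Yes

Separating settlements: high effort → 13, medium effort → 9, low effort → 2.
strong-case (assigned high effort): low effort: 2 − 0 = 2; medium effort: 9 − 2 = 7; high effort: 13 − 4 = 9. strong-case stays.
moderate-case (assigned medium effort): low effort: 2 − 0 = 2; medium effort: 9 − 5 = 4; high effort: 13 − 10 = 3. moderate-case stays.
weak-case (assigned low effort): low effort: 2 − 0 = 2; medium effort: 9 − 11 = -2; high effort: 13 − 22 = -9. weak-case stays.
Every type prefers its assigned level; separation holds.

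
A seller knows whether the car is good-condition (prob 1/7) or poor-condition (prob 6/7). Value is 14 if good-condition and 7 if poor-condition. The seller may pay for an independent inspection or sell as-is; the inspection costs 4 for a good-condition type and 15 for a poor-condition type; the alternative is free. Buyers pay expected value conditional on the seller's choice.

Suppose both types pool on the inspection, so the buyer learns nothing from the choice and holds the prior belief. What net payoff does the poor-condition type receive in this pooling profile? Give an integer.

-7

Pooled price = 1/7·14 + 6/7·7 = 8.
poor-condition pays cost 15 for the inspection, so net payoff = 8 − 15 = -7.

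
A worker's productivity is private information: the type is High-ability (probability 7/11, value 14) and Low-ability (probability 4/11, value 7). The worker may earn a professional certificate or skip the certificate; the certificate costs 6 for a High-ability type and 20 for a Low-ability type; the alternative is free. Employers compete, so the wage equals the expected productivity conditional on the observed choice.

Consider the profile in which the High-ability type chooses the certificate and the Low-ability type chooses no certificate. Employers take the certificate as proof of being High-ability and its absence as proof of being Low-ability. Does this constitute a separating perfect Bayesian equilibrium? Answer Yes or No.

Under these beliefs, the certificate earns wage 14 and no certificate earns wage 7.
High-ability: the certificate nets 14 − 6 = 8; no certificate nets 7. High-ability prefers the certificate.
Low-ability: the certificate nets 14 − 20 = -6; no certificate nets 7. Low-ability prefers no certificate.
Neither type deviates, so the separating profile is an equilibrium.

Yes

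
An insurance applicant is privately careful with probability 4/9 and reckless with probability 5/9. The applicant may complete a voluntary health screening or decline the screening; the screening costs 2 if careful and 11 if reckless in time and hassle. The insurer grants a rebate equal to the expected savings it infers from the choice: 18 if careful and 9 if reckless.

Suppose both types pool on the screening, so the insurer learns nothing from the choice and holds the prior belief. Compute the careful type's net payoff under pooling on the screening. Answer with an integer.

Pooled rebate = 4/9·18 + 5/9·9 = 13.
careful pays cost 2 for the screening, so net payoff = 13 − 2 = 11.

11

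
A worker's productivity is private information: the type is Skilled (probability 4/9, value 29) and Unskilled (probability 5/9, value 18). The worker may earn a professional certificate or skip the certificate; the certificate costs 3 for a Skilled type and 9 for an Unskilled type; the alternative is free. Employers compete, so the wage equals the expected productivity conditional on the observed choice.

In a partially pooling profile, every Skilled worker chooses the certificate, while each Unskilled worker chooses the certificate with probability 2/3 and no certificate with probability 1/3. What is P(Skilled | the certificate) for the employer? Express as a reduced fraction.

P(the certificate) = (4/9)·1 + (5/9)·(2/3) = 22/27.
By Bayes' rule, P(Skilled | the certificate) = (4/9) / (22/27) = 6/11.

6/11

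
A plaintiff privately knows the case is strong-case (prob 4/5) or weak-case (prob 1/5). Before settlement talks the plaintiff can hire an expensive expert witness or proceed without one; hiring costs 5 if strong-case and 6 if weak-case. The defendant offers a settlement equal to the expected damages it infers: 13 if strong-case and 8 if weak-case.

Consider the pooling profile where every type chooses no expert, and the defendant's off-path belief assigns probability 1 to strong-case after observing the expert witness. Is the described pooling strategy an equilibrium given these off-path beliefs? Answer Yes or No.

On path, the defendant holds the prior and pays 4/5·13 + 1/5·8 = 12. Off path (the expert witness), believing strong-case, it pays 13.
strong-case: no expert nets 12; the expert witness nets 13 − 5 = 8. strong-case stays.
weak-case: no expert nets 12; the expert witness nets 13 − 6 = 7. weak-case stays.
No type deviates, so pooling is sustained.

Yes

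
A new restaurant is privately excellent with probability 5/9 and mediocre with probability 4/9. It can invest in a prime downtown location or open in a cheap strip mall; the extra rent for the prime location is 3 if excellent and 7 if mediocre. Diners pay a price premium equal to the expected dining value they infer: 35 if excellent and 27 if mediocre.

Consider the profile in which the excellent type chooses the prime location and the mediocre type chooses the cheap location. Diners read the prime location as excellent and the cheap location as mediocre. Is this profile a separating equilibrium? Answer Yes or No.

Under these beliefs, the prime location earns price premium 35 and the cheap location earns price premium 27.
excellent: the prime location nets 35 − 3 = 32; the cheap location nets 27. excellent prefers the prime location.
mediocre: the prime location nets 35 − 7 = 28; the cheap location nets 27. mediocre would deviate to the prime location.
mediocre has a profitable deviation, so the profile is not an equilibrium.

No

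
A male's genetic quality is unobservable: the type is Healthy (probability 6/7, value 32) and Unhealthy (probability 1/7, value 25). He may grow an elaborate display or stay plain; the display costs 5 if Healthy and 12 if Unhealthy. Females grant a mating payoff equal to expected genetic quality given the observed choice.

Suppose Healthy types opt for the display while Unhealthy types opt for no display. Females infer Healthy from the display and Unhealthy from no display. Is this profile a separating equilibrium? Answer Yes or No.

Yes

Under these beliefs, the display earns mating payoff 32 and no display earns mating payoff 25.
Healthy: the display nets 32 − 5 = 27; no display nets 25. Healthy prefers the display.
Unhealthy: the display nets 32 − 12 = 20; no display nets 25. Unhealthy prefers no display.
Neither type deviates, so the separating profile is an equilibrium.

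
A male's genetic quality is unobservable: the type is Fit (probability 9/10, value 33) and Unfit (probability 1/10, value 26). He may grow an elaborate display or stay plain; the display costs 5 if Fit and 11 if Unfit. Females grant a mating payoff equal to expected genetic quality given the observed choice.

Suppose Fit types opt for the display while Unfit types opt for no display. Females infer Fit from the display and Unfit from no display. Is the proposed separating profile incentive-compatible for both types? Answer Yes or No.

Under these beliefs, the display earns mating payoff 33 and no display earns mating payoff 26.
Fit: the display nets 33 − 5 = 28; no display nets 26. Fit prefers the display.
Unfit: the display nets 33 − 11 = 22; no display nets 26. Unfit prefers no display.
Neither type deviates, so the separating profile is an equilibrium.

Yes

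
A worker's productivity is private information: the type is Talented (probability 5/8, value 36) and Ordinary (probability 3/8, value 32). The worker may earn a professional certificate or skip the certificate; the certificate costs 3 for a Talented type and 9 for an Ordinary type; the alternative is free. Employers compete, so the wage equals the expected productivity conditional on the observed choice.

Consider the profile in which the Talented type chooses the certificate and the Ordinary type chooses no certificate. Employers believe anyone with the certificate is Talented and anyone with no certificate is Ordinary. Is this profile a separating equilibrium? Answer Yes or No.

Yes

Under these beliefs, the certificate earns wage 36 and no certificate earns wage 32.
Talented: the certificate nets 36 − 3 = 33; no certificate nets 32. Talented prefers the certificate.
Ordinary: the certificate nets 36 − 9 = 27; no certificate nets 32. Ordinary prefers no certificate.
Neither type deviates, so the separating profile is an equilibrium.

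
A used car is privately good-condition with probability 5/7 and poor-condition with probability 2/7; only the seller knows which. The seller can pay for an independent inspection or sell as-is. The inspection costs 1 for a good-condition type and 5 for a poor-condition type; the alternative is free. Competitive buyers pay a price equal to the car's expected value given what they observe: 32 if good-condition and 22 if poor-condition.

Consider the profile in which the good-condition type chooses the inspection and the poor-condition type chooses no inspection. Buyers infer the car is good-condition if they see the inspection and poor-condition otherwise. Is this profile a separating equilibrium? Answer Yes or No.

Under these beliefs, the inspection earns price 32 and no inspection earns price 22.
good-condition: the inspection nets 32 − 1 = 31; no inspection nets 22. good-condition prefers the inspection.
poor-condition: the inspection nets 32 − 5 = 27; no inspection nets 22. poor-condition would deviate to the inspection.
poor-condition has a profitable deviation, so the profile is not an equilibrium.

No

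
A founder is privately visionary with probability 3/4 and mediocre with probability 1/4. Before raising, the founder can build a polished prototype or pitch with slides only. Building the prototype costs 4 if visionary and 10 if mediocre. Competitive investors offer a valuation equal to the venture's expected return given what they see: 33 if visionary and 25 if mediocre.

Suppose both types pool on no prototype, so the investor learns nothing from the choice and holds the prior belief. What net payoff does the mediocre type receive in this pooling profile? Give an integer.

Pooled valuation = 3/4·33 + 1/4·25 = 31.
mediocre pays no cost for no prototype, so net payoff = 31.

31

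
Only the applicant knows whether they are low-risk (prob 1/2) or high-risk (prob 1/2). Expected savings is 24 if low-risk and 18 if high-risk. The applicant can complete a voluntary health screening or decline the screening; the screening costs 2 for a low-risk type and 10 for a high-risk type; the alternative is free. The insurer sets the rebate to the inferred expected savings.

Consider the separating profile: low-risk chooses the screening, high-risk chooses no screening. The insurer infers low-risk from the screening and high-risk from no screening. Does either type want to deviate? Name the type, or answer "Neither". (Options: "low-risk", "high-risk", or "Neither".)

Neither

The screening pays 24; no screening pays 18.
low-risk: assigned the screening, nets 24 − 2 = 22; deviating to no screening nets 18.
high-risk: assigned no screening, nets 18; deviating to the screening nets 24 − 10 = 14.
Both types strictly prefer their assigned action; no profitable deviation.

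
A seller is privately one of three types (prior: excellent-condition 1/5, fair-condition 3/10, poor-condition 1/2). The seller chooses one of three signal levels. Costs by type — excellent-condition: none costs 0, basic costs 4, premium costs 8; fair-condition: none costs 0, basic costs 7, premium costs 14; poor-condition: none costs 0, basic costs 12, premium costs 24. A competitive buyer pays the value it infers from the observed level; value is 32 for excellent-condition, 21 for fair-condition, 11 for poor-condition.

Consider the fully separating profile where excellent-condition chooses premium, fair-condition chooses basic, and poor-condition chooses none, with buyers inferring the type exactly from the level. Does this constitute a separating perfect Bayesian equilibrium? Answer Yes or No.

No

Separating prices: premium → 32, basic → 21, none → 11.
excellent-condition (assigned premium): none: 11 − 0 = 11; basic: 21 − 4 = 17; premium: 32 − 8 = 24. excellent-condition stays.
fair-condition (assigned basic): none: 11 − 0 = 11; basic: 21 − 7 = 14; premium: 32 − 14 = 18. fair-condition prefers premium.
poor-condition (assigned none): none: 11 − 0 = 11; basic: 21 − 12 = 9; premium: 32 − 24 = 8. poor-condition stays.
At least one type deviates; the separating profile fails.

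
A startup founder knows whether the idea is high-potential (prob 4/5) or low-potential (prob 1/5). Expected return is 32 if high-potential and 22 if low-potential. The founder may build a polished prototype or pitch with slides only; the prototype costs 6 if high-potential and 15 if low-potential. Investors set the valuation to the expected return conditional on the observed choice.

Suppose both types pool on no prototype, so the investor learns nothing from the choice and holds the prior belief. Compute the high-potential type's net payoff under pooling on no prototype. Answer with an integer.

30

Pooled valuation = 4/5·32 + 1/5·22 = 30.
high-potential pays no cost for no prototype, so net payoff = 30.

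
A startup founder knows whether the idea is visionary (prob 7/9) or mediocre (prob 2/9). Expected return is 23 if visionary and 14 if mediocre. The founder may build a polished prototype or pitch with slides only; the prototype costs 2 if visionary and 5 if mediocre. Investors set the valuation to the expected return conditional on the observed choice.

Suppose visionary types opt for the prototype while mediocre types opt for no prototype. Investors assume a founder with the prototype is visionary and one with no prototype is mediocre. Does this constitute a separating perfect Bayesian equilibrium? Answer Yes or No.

No

Under these beliefs, the prototype earns valuation 23 and no prototype earns valuation 14.
visionary: the prototype nets 23 − 2 = 21; no prototype nets 14. visionary prefers the prototype.
mediocre: the prototype nets 23 − 5 = 18; no prototype nets 14. mediocre would deviate to the prototype.
mediocre has a profitable deviation, so the profile is not an equilibrium.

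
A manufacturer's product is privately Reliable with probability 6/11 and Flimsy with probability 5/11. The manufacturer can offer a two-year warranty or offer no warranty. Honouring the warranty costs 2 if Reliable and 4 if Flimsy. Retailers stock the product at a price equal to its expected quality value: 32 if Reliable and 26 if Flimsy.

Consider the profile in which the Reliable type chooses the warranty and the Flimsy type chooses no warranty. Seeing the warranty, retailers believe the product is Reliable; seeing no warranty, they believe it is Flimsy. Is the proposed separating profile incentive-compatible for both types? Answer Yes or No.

Under these beliefs, the warranty earns price 32 and no warranty earns price 26.
Reliable: the warranty nets 32 − 2 = 30; no warranty nets 26. Reliable prefers the warranty.
Flimsy: the warranty nets 32 − 4 = 28; no warranty nets 26. Flimsy would deviate to the warranty.
Flimsy has a profitable deviation, so the profile is not an equilibrium.

No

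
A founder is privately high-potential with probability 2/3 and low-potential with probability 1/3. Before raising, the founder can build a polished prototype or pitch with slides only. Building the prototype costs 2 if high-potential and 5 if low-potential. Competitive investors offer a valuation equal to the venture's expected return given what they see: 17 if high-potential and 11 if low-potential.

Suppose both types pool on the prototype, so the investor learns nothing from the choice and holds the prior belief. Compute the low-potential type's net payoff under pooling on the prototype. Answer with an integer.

10

Pooled valuation = 2/3·17 + 1/3·11 = 15.
low-potential pays cost 5 for the prototype, so net payoff = 15 − 5 = 10.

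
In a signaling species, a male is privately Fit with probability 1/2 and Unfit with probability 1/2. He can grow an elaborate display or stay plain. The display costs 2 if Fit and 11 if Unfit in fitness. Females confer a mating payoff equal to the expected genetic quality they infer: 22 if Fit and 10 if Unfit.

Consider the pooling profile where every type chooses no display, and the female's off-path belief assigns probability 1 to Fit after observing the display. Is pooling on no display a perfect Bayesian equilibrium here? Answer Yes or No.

No

On path, the female holds the prior and pays 1/2·22 + 1/2·10 = 16. Off path (the display), believing Fit, it pays 22.
Fit: no display nets 16; the display nets 22 − 2 = 20. Fit would deviate.
Unfit: no display nets 16; the display nets 22 − 11 = 11. Unfit stays.
A type deviates, so pooling fails.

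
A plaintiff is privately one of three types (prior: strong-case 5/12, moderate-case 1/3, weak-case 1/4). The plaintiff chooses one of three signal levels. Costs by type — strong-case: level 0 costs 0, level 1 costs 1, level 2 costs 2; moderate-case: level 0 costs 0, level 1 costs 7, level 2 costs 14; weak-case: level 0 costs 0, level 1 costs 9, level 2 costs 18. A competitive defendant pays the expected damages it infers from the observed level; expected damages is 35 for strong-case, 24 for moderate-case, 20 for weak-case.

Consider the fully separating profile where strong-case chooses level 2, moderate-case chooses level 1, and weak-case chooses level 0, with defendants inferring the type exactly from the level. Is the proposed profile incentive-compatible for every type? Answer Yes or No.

Separating settlements: level 2 → 35, level 1 → 24, level 0 → 20.
strong-case (assigned level 2): level 0: 20 − 0 = 20; level 1: 24 − 1 = 23; level 2: 35 − 2 = 33. strong-case stays.
moderate-case (assigned level 1): level 0: 20 − 0 = 20; level 1: 24 − 7 = 17; level 2: 35 − 14 = 21. moderate-case prefers level 2.
weak-case (assigned level 0): level 0: 20 − 0 = 20; level 1: 24 − 9 = 15; level 2: 35 − 18 = 17. weak-case stays.
At least one type deviates; the separating profile fails.

No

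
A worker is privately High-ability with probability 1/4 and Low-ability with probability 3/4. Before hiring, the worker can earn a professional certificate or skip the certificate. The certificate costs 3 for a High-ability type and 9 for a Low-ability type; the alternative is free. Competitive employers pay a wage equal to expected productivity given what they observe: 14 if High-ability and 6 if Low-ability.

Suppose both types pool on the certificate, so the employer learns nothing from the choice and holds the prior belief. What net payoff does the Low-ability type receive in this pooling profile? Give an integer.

-1

Pooled wage = 1/4·14 + 3/4·6 = 8.
Low-ability pays cost 9 for the certificate, so net payoff = 8 − 9 = -1.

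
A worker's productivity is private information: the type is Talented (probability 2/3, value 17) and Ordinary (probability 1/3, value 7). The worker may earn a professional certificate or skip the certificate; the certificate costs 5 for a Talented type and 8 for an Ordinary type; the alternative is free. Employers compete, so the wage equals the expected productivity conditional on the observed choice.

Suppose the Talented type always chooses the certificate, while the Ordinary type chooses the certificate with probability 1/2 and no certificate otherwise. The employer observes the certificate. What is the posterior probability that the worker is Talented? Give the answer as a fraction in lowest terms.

P(the certificate) = (2/3)·1 + (1/3)·(1/2) = 5/6.
By Bayes' rule, P(Talented | the certificate) = (2/3) / (5/6) = 4/5.

4/5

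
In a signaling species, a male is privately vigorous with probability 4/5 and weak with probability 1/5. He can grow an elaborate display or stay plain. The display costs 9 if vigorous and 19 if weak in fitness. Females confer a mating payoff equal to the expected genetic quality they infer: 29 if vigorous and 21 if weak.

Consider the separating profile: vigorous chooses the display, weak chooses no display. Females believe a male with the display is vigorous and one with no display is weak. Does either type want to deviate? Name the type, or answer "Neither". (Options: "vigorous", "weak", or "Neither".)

vigorous

The display pays 29; no display pays 21.
vigorous: assigned the display, nets 29 − 9 = 20; deviating to no display nets 21.
weak: assigned no display, nets 21; deviating to the display nets 29 − 19 = 10.
The vigorous type gains 1 by deviating.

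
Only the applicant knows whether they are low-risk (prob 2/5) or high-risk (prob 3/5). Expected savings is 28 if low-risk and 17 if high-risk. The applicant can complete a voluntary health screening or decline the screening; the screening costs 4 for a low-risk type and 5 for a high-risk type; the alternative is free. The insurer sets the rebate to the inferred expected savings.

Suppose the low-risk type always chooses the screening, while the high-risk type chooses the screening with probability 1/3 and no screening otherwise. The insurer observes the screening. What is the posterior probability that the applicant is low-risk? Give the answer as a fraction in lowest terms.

P(the screening) = (2/5)·1 + (3/5)·(1/3) = 3/5.
By Bayes' rule, P(low-risk | the screening) = (2/5) / (3/5) = 2/3.

2/3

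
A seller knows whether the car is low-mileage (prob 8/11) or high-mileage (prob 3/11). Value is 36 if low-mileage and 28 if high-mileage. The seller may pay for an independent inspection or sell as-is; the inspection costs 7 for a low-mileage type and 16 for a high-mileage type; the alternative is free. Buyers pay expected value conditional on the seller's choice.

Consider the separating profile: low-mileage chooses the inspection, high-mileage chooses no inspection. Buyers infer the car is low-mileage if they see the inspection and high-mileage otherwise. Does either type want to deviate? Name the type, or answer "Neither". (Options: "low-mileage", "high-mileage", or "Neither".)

The inspection pays 36; no inspection pays 28.
low-mileage: assigned the inspection, nets 36 − 7 = 29; deviating to no inspection nets 28.
high-mileage: assigned no inspection, nets 28; deviating to the inspection nets 36 − 16 = 20.
Both types strictly prefer their assigned action; no profitable deviation.

Neither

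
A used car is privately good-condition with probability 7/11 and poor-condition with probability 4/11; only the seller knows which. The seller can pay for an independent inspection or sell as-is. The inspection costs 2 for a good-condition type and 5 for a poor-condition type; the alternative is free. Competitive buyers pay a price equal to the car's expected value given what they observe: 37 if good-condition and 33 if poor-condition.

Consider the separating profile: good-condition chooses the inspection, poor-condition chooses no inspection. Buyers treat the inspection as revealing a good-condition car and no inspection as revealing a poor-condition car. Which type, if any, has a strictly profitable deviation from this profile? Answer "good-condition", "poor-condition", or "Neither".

The inspection pays 37; no inspection pays 33.
good-condition: assigned the inspection, nets 37 − 2 = 35; deviating to no inspection nets 33.
poor-condition: assigned no inspection, nets 33; deviating to the inspection nets 37 − 5 = 32.
Both types strictly prefer their assigned action; no profitable deviation.

Neither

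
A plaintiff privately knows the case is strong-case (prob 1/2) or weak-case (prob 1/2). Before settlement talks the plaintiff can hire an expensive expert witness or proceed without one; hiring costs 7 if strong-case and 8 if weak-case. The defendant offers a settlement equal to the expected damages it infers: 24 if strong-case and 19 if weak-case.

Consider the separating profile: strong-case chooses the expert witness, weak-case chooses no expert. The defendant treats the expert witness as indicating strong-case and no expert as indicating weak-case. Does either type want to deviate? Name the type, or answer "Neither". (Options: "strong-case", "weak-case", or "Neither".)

strong-case

The expert witness pays 24; no expert pays 19.
strong-case: assigned the expert witness, nets 24 − 7 = 17; deviating to no expert nets 19.
weak-case: assigned no expert, nets 19; deviating to the expert witness nets 24 − 8 = 16.
The strong-case type gains 2 by deviating.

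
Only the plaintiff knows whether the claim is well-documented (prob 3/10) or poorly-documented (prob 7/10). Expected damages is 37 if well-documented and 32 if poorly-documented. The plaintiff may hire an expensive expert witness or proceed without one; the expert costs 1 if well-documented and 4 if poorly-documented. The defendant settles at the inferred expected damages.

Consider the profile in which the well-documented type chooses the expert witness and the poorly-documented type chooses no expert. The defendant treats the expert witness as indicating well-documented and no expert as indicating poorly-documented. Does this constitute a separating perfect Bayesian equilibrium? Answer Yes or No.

Under these beliefs, the expert witness earns settlement 37 and no expert earns settlement 32.
well-documented: the expert witness nets 37 − 1 = 36; no expert nets 32. well-documented prefers the expert witness.
poorly-documented: the expert witness nets 37 − 4 = 33; no expert nets 32. poorly-documented would deviate to the expert witness.
poorly-documented has a profitable deviation, so the profile is not an equilibrium.

No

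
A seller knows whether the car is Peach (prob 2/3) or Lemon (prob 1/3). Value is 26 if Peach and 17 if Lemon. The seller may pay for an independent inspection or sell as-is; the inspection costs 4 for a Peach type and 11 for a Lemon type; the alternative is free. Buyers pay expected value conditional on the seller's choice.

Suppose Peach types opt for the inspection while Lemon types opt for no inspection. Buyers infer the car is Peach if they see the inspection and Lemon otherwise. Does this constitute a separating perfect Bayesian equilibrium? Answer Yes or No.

Yes

Under these beliefs, the inspection earns price 26 and no inspection earns price 17.
Peach: the inspection nets 26 − 4 = 22; no inspection nets 17. Peach prefers the inspection.
Lemon: the inspection nets 26 − 11 = 15; no inspection nets 17. Lemon prefers no inspection.
Neither type deviates, so the separating profile is an equilibrium.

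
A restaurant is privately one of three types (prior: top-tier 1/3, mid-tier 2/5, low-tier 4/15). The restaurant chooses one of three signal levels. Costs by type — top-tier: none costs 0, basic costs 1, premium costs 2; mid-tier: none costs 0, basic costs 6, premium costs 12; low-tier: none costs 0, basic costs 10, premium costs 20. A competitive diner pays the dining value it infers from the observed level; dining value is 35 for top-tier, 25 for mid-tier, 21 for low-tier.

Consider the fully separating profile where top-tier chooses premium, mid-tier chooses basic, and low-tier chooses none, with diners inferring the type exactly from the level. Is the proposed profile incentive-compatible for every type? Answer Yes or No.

Separating price premiums: premium → 35, basic → 25, none → 21.
top-tier (assigned premium): none: 21 − 0 = 21; basic: 25 − 1 = 24; premium: 35 − 2 = 33. top-tier stays.
mid-tier (assigned basic): none: 21 − 0 = 21; basic: 25 − 6 = 19; premium: 35 − 12 = 23. mid-tier prefers premium.
low-tier (assigned none): none: 21 − 0 = 21; basic: 25 − 10 = 15; premium: 35 − 20 = 15. low-tier stays.
At least one type deviates; the separating profile fails.

No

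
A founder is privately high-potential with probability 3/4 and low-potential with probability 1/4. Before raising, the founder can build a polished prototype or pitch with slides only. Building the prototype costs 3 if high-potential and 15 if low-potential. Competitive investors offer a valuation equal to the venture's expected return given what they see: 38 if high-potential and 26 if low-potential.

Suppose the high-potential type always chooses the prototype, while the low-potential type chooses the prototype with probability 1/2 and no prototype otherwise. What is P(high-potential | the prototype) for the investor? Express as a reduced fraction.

6/7

P(the prototype) = (3/4)·1 + (1/4)·(1/2) = 7/8.
By Bayes' rule, P(high-potential | the prototype) = (3/4) / (7/8) = 6/7.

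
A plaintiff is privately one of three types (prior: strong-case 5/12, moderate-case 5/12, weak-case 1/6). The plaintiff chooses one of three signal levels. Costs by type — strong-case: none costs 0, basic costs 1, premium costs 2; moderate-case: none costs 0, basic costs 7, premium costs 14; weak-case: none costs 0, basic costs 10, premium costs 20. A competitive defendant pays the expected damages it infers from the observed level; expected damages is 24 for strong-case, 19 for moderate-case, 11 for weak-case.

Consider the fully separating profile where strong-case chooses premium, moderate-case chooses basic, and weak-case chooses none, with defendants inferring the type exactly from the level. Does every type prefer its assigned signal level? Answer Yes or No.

Yes

Separating settlements: premium → 24, basic → 19, none → 11.
strong-case (assigned premium): none: 11 − 0 = 11; basic: 19 − 1 = 18; premium: 24 − 2 = 22. strong-case stays.
moderate-case (assigned basic): none: 11 − 0 = 11; basic: 19 − 7 = 12; premium: 24 − 14 = 10. moderate-case stays.
weak-case (assigned none): none: 11 − 0 = 11; basic: 19 − 10 = 9; premium: 24 − 20 = 4. weak-case stays.
Every type prefers its assigned level; separation holds.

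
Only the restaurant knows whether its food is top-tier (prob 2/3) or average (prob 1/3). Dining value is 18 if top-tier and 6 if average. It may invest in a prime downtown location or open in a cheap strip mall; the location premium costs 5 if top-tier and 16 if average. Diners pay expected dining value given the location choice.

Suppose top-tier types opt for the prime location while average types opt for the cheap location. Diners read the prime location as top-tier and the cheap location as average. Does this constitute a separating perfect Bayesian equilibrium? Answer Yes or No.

Yes

Under these beliefs, the prime location earns price premium 18 and the cheap location earns price premium 6.
top-tier: the prime location nets 18 − 5 = 13; the cheap location nets 6. top-tier prefers the prime location.
average: the prime location nets 18 − 16 = 2; the cheap location nets 6. average prefers the cheap location.
Neither type deviates, so the separating profile is an equilibrium.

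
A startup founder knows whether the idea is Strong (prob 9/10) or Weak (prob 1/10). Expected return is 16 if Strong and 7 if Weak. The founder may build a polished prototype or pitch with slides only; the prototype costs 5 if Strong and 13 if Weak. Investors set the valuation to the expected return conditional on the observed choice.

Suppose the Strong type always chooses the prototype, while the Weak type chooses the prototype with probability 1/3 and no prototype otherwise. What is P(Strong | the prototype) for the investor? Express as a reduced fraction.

27/28

P(the prototype) = (9/10)·1 + (1/10)·(1/3) = 14/15.
By Bayes' rule, P(Strong | the prototype) = (9/10) / (14/15) = 27/28.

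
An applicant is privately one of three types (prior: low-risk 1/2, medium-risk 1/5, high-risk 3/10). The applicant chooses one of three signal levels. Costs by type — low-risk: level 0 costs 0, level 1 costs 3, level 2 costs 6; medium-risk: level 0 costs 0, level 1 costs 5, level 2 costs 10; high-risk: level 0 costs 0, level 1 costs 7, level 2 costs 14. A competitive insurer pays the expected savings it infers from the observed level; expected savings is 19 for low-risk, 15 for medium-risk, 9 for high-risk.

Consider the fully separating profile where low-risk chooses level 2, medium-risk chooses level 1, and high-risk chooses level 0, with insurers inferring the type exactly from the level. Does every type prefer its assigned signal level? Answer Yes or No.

Yes

Separating rebates: level 2 → 19, level 1 → 15, level 0 → 9.
low-risk (assigned level 2): level 0: 9 − 0 = 9; level 1: 15 − 3 = 12; level 2: 19 − 6 = 13. low-risk stays.
medium-risk (assigned level 1): level 0: 9 − 0 = 9; level 1: 15 − 5 = 10; level 2: 19 − 10 = 9. medium-risk stays.
high-risk (assigned level 0): level 0: 9 − 0 = 9; level 1: 15 − 7 = 8; level 2: 19 − 14 = 5. high-risk stays.
Every type prefers its assigned level; separation holds.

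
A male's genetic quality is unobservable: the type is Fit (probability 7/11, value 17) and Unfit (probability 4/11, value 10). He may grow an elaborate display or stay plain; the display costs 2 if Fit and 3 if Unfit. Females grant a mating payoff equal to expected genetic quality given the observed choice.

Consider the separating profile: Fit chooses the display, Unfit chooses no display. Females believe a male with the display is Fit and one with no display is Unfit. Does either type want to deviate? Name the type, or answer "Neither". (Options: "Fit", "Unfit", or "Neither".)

Unfit

The display pays 17; no display pays 10.
Fit: assigned the display, nets 17 − 2 = 15; deviating to no display nets 10.
Unfit: assigned no display, nets 10; deviating to the display nets 17 − 3 = 14.
The Unfit type gains 4 by deviating.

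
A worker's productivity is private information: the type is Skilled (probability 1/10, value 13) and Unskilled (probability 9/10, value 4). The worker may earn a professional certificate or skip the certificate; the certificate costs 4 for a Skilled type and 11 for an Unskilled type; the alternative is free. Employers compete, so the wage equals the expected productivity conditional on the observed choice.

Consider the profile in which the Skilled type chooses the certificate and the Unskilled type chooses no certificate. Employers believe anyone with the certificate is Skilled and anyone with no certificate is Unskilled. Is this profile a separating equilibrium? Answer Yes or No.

Yes

Under these beliefs, the certificate earns wage 13 and no certificate earns wage 4.
Skilled: the certificate nets 13 − 4 = 9; no certificate nets 4. Skilled prefers the certificate.
Unskilled: the certificate nets 13 − 11 = 2; no certificate nets 4. Unskilled prefers no certificate.
Neither type deviates, so the separating profile is an equilibrium.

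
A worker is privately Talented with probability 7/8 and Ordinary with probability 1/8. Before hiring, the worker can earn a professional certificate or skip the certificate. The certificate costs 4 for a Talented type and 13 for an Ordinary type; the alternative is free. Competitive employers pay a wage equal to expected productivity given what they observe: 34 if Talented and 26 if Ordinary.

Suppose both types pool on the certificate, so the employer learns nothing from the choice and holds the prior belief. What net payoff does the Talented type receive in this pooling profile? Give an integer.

Pooled wage = 7/8·34 + 1/8·26 = 33.
Talented pays cost 4 for the certificate, so net payoff = 33 − 4 = 29.

29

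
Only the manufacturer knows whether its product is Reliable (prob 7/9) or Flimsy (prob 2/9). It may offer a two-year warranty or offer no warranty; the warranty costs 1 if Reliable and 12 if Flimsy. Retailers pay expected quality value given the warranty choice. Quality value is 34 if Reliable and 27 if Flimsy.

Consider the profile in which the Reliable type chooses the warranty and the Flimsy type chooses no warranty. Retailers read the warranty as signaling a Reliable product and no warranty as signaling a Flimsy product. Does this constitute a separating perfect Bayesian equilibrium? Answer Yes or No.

Yes

Under these beliefs, the warranty earns price 34 and no warranty earns price 27.
Reliable: the warranty nets 34 − 1 = 33; no warranty nets 27. Reliable prefers the warranty.
Flimsy: the warranty nets 34 − 12 = 22; no warranty nets 27. Flimsy prefers no warranty.
Neither type deviates, so the separating profile is an equilibrium.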